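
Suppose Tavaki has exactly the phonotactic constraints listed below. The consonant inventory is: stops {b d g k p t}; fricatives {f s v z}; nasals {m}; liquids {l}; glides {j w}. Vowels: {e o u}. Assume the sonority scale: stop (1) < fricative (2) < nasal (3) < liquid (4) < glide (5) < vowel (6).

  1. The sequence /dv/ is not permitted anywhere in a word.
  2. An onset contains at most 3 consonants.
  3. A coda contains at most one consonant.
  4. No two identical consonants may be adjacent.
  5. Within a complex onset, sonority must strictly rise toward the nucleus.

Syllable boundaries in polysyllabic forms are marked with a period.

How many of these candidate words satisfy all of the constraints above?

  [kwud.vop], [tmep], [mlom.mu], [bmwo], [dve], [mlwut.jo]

[kwud.vop] — violates constraint 1: contains banned sequence /dv/ → ill-formed
[tmep] — σ1 onset /tm/ (1→3 rises), coda /p/ ok → well-formed
[mlom.mu] — violates constraint 4: adjacent identical consonants /mm/ → ill-formed
[bmwo] — σ1 onset /bmw/ (1→3→5 rises), coda /∅/ ok → well-formed
[dve] — violates constraint 1: contains banned sequence /dv/ → ill-formed
[mlwut.jo] — σ1 onset /mlw/ (3→4→5 rises), coda /t/ ok; σ2 onset /j/, coda /∅/ ok → well-formed
Well-formed: [tmep], [bmwo], [mlwut.jo] → 3.

3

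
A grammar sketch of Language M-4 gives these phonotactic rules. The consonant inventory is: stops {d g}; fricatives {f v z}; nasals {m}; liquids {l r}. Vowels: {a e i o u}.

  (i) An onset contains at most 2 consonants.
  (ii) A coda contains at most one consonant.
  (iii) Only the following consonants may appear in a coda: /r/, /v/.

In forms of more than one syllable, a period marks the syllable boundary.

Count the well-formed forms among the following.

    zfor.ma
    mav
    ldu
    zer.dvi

4

zfor.ma — σ1 onset /zf/ (2C), coda /r/ ok; σ2 onset /m/, coda /∅/ ok → well-formed
mav — σ1 onset /m/, coda /v/ ok → well-formed
ldu — σ1 onset /ld/ (2C), coda /∅/ ok → well-formed
zer.dvi — σ1 onset /z/, coda /r/ ok; σ2 onset /dv/ (2C), coda /∅/ ok → well-formed
Well-formed: zfor.ma, mav, ldu, zer.dvi → 4.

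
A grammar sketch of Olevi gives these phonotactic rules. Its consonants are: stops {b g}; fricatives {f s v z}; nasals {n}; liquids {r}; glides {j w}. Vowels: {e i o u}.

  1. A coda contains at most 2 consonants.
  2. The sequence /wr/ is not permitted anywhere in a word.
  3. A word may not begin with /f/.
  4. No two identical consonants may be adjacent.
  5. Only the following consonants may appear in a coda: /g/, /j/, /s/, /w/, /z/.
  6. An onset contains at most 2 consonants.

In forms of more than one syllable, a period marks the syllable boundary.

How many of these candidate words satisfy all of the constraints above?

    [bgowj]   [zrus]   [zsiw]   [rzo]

[bgowj] — σ1 onset /bg/ (2C), coda /wj/ (2C) ok → licit
[zrus] — σ1 onset /zr/ (2C), coda /s/ ok → licit
[zsiw] — σ1 onset /zs/ (2C), coda /w/ ok → licit
[rzo] — σ1 onset /rz/ (2C), coda /∅/ ok → licit
Licit: [bgowj], [zrus], [zsiw], [rzo] → 4.

4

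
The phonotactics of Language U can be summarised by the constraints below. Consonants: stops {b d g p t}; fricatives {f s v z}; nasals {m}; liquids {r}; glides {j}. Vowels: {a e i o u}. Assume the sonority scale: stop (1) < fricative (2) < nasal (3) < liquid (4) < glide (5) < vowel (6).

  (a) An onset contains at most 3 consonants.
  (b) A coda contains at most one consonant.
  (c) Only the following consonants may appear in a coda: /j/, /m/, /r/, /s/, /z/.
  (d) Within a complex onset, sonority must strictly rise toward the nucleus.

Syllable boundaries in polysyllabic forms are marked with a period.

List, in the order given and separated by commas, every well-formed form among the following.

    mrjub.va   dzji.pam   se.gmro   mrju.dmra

mrjub.va — violates constraint (c): syllable 1 coda contains /b/, which is not a licensed coda consonant → ill-formed
dzji.pam — σ1 onset /dzj/ (1→2→5 rises), coda /∅/ ok; σ2 onset /p/, coda /m/ ok → well-formed
se.gmro — σ1 onset /s/, coda /∅/ ok; σ2 onset /gmr/ (1→3→4 rises), coda /∅/ ok → well-formed
mrju.dmra — σ1 onset /mrj/ (3→4→5 rises), coda /∅/ ok; σ2 onset /dmr/ (1→3→4 rises), coda /∅/ ok → well-formed

dzji.pam, se.gmro, mrju.dmra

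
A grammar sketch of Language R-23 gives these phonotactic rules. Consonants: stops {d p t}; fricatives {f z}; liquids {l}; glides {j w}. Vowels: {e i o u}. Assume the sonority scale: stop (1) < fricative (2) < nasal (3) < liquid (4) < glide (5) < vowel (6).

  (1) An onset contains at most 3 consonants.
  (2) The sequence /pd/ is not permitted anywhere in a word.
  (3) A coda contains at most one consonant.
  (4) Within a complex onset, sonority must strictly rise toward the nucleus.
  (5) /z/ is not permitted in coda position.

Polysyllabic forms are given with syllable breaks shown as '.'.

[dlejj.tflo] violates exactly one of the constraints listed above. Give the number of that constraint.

[dlejj.tflo]: syllable 1 coda /jj/ has 2 consonants (> 1).
This is a violation of constraint 3: "A coda contains at most one consonant."
The remaining constraints (1, 2, 4, 5) are satisfied.

3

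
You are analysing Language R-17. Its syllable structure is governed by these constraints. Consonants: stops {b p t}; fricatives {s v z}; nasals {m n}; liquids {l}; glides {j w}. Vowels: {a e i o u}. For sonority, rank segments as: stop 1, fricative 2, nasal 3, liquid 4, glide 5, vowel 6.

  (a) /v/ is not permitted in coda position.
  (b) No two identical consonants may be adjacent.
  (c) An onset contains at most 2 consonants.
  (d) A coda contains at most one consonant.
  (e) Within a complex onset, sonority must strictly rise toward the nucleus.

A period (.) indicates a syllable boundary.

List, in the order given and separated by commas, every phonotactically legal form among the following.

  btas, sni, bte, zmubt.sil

btas — violates constraint (e): syllable 1 onset /bt/: /b/ (stop, 1) → /t/ (stop, 1) does not rise → phonotactically illegal
sni — σ1 onset /sn/ (2→3 rises), coda /∅/ ok → phonotactically legal
bte — violates constraint (e): syllable 1 onset /bt/: /b/ (stop, 1) → /t/ (stop, 1) does not rise → phonotactically illegal
zmubt.sil — violates constraint (d): syllable 1 coda /bt/ has 2 consonants (> 1) → phonotactically illegal

sni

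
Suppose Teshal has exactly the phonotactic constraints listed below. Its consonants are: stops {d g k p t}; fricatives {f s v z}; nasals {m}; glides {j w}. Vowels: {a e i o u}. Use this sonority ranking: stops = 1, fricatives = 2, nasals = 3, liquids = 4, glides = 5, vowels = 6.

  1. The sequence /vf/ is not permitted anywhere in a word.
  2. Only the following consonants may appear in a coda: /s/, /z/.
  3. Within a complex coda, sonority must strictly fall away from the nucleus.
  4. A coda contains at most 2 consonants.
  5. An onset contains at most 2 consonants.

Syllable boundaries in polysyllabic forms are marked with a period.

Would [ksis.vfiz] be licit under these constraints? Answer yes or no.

no

[ksis.vfiz] — violates constraint 1: contains banned sequence /vf/ → illicit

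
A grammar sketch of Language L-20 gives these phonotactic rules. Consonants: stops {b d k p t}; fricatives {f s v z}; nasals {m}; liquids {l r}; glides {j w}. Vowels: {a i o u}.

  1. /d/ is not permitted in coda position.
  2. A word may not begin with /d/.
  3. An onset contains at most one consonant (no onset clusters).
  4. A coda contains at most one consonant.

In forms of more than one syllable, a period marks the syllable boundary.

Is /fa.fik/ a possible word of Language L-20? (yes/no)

yes

/fa.fik/ — σ1 onset /f/, coda /∅/ ok; σ2 onset /f/, coda /k/ ok → phonotactically legal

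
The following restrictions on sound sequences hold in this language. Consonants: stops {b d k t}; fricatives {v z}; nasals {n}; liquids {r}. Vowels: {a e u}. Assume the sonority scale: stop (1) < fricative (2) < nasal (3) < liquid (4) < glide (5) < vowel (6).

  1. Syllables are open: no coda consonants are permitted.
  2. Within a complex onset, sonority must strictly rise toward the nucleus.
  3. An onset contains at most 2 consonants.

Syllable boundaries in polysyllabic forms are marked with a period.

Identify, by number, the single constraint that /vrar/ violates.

/vrar/: syllable 1 coda /r/ has 1 consonant (> 0).
This is a violation of constraint 1: "Syllables are open: no coda consonants are permitted."
The remaining constraints (2, 3) are satisfied.

1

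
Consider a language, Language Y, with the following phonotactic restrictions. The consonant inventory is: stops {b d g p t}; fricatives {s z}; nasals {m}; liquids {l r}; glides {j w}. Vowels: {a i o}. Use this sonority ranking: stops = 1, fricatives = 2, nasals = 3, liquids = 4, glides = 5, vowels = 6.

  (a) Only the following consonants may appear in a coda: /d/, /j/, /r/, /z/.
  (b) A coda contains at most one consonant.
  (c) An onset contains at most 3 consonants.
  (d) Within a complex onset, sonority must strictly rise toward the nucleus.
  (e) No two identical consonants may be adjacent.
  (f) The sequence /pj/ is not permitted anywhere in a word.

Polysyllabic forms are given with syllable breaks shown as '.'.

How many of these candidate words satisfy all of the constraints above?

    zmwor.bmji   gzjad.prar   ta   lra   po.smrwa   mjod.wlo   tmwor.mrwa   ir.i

zmwor.bmji — σ1 onset /zmw/ (2→3→5 rises), coda /r/ ok; σ2 onset /bmj/ (1→3→5 rises), coda /∅/ ok → licit
gzjad.prar — σ1 onset /gzj/ (1→2→5 rises), coda /d/ ok; σ2 onset /pr/ (1→4 rises), coda /r/ ok → licit
ta — σ1 onset /t/, coda /∅/ ok → licit
lra — violates constraint (d): syllable 1 onset /lr/: /l/ (liquid, 4) → /r/ (liquid, 4) does not rise → illicit
po.smrwa — violates constraint (c): syllable 2 onset /smrw/ has 4 consonants (> 3) → illicit
mjod.wlo — violates constraint (d): syllable 2 onset /wl/: /w/ (glide, 5) → /l/ (liquid, 4) does not rise → illicit
tmwor.mrwa — σ1 onset /tmw/ (1→3→5 rises), coda /r/ ok; σ2 onset /mrw/ (3→4→5 rises), coda /∅/ ok → licit
ir.i — σ1 onset /∅/, coda /r/ ok; σ2 onset /∅/, coda /∅/ ok → licit
Licit: zmwor.bmji, gzjad.prar, ta, tmwor.mrwa, ir.i → 5.

5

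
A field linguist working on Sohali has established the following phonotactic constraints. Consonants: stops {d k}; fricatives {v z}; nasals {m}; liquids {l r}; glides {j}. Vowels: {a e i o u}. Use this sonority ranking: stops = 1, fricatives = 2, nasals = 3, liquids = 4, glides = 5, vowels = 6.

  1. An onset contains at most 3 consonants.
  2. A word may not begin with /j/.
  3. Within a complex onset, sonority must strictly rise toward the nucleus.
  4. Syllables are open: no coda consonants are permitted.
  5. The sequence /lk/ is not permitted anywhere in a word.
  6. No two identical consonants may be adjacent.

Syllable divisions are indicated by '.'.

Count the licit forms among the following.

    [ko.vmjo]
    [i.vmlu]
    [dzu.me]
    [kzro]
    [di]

5

[ko.vmjo] — σ1 onset /k/, coda /∅/ ok; σ2 onset /vmj/ (2→3→5 rises), coda /∅/ ok → licit
[i.vmlu] — σ1 onset /∅/, coda /∅/ ok; σ2 onset /vml/ (2→3→4 rises), coda /∅/ ok → licit
[dzu.me] — σ1 onset /dz/ (1→2 rises), coda /∅/ ok; σ2 onset /m/, coda /∅/ ok → licit
[kzro] — σ1 onset /kzr/ (1→2→4 rises), coda /∅/ ok → licit
[di] — σ1 onset /d/, coda /∅/ ok → licit
Licit: [ko.vmjo], [i.vmlu], [dzu.me], [kzro], [di] → 5.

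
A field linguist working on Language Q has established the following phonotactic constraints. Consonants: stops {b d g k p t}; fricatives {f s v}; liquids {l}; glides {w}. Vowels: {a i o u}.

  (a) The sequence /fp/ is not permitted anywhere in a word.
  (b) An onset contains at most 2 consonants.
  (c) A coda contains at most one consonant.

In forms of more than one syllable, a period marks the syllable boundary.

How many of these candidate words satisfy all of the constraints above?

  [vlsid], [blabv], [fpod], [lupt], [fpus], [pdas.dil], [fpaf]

[vlsid] — violates constraint (b): syllable 1 onset /vls/ has 3 consonants (> 2) → ill-formed
[blabv] — violates constraint (c): syllable 1 coda /bv/ has 2 consonants (> 1) → ill-formed
[fpod] — violates constraint (a): contains banned sequence /fp/ → ill-formed
[lupt] — violates constraint (c): syllable 1 coda /pt/ has 2 consonants (> 1) → ill-formed
[fpus] — violates constraint (a): contains banned sequence /fp/ → ill-formed
[pdas.dil] — σ1 onset /pd/ (2C), coda /s/ ok; σ2 onset /d/, coda /l/ ok → well-formed
[fpaf] — violates constraint (a): contains banned sequence /fp/ → ill-formed
Well-formed: [pdas.dil] → 1.

1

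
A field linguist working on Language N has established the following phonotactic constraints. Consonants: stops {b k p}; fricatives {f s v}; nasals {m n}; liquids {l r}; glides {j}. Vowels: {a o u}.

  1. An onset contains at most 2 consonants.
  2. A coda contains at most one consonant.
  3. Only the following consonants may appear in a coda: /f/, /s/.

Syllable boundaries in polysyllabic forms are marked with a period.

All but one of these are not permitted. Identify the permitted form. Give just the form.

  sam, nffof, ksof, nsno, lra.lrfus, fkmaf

ksof

sam — violates constraint 3: syllable 1 coda contains /m/, which is not a licensed coda consonant → not permitted
nffof — violates constraint 1: syllable 1 onset /nff/ has 3 consonants (> 2) → not permitted
ksof — σ1 onset /ks/ (2C), coda /f/ ok → permitted
nsno — violates constraint 1: syllable 1 onset /nsn/ has 3 consonants (> 2) → not permitted
lra.lrfus — violates constraint 1: syllable 2 onset /lrf/ has 3 consonants (> 2) → not permitted
fkmaf — violates constraint 1: syllable 1 onset /fkm/ has 3 consonants (> 2) → not permitted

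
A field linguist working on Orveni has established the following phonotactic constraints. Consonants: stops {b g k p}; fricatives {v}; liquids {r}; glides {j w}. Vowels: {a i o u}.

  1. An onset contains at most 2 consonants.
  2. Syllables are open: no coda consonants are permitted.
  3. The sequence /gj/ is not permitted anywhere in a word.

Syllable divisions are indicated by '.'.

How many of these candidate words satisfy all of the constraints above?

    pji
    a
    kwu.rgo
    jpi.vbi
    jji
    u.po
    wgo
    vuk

7

pji — σ1 onset /pj/ (2C), coda /∅/ ok → permitted
a — σ1 onset /∅/, coda /∅/ ok → permitted
kwu.rgo — σ1 onset /kw/ (2C), coda /∅/ ok; σ2 onset /rg/ (2C), coda /∅/ ok → permitted
jpi.vbi — σ1 onset /jp/ (2C), coda /∅/ ok; σ2 onset /vb/ (2C), coda /∅/ ok → permitted
jji — σ1 onset /jj/ (2C), coda /∅/ ok → permitted
u.po — σ1 onset /∅/, coda /∅/ ok; σ2 onset /p/, coda /∅/ ok → permitted
wgo — σ1 onset /wg/ (2C), coda /∅/ ok → permitted
vuk — violates constraint 2: syllable 1 coda /k/ has 1 consonant (> 0) → not permitted
Permitted: pji, a, kwu.rgo, jpi.vbi, jji, u.po, wgo → 7.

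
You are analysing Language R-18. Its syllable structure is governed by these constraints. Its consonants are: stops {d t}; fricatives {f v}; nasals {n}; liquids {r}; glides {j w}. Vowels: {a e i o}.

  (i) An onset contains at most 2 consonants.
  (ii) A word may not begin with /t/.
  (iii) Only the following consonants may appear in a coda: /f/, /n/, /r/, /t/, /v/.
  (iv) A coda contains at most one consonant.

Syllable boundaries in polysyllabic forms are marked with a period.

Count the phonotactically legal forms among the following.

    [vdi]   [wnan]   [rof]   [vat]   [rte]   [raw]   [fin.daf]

[vdi] — σ1 onset /vd/ (2C), coda /∅/ ok → phonotactically legal
[wnan] — σ1 onset /wn/ (2C), coda /n/ ok → phonotactically legal
[rof] — σ1 onset /r/, coda /f/ ok → phonotactically legal
[vat] — σ1 onset /v/, coda /t/ ok → phonotactically legal
[rte] — σ1 onset /rt/ (2C), coda /∅/ ok → phonotactically legal
[raw] — violates constraint (iii): syllable 1 coda contains /w/, which is not a licensed coda consonant → phonotactically illegal
[fin.daf] — σ1 onset /f/, coda /n/ ok; σ2 onset /d/, coda /f/ ok → phonotactically legal
Phonotactically legal: [vdi], [wnan], [rof], [vat], [rte], [fin.daf] → 6.

6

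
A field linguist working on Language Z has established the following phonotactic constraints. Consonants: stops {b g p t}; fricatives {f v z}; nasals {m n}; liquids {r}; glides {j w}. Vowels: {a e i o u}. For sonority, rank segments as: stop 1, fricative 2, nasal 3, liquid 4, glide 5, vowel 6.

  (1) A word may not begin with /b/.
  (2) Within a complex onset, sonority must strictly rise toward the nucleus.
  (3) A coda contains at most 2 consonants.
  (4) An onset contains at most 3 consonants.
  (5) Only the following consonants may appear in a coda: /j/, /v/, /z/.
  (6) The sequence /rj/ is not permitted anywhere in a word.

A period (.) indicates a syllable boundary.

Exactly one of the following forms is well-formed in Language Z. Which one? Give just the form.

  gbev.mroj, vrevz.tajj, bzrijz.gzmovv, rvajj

vrevz.tajj

gbev.mroj — violates constraint 2: syllable 1 onset /gb/: /g/ (stop, 1) → /b/ (stop, 1) does not rise → ill-formed
vrevz.tajj — σ1 onset /vr/ (2→4 rises), coda /vz/ (2C) ok; σ2 onset /t/, coda /jj/ (2C) ok → well-formed
bzrijz.gzmovv — violates constraint 1: word begins with /b/ → ill-formed
rvajj — violates constraint 2: syllable 1 onset /rv/: /r/ (liquid, 4) → /v/ (fricative, 2) does not rise → ill-formed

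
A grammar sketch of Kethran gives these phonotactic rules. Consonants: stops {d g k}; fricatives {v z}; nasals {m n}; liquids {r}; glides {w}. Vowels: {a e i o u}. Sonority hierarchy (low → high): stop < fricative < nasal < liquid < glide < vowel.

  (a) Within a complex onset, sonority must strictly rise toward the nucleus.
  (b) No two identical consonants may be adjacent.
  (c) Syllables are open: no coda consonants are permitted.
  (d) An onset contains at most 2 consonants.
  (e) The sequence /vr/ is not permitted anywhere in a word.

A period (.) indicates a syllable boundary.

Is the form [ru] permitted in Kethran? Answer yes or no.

yes

[ru] — σ1 onset /r/, coda /∅/ ok → permitted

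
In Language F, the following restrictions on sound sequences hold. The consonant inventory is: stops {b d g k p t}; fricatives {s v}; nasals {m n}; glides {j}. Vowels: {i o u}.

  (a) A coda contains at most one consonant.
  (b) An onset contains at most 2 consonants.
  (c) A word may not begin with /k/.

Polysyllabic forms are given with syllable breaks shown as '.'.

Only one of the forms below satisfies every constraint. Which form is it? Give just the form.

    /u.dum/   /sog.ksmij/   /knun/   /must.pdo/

/u.dum/

/u.dum/ — σ1 onset /∅/, coda /∅/ ok; σ2 onset /d/, coda /m/ ok → phonotactically legal
/sog.ksmij/ — violates constraint (b): syllable 2 onset /ksm/ has 3 consonants (> 2) → phonotactically illegal
/knun/ — violates constraint (c): word begins with /k/ → phonotactically illegal
/must.pdo/ — violates constraint (a): syllable 1 coda /st/ has 2 consonants (> 1) → phonotactically illegal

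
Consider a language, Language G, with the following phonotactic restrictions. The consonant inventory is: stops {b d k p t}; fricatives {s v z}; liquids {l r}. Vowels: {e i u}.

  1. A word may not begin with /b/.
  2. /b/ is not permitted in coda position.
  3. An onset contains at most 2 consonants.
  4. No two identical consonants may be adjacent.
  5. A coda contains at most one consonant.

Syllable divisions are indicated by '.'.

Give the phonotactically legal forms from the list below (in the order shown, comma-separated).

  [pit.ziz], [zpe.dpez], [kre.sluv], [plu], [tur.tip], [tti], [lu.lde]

[pit.ziz], [zpe.dpez], [kre.sluv], [plu], [tur.tip], [lu.lde]

[pit.ziz] — σ1 onset /p/, coda /t/ ok; σ2 onset /z/, coda /z/ ok → phonotactically legal
[zpe.dpez] — σ1 onset /zp/ (2C), coda /∅/ ok; σ2 onset /dp/ (2C), coda /z/ ok → phonotactically legal
[kre.sluv] — σ1 onset /kr/ (2C), coda /∅/ ok; σ2 onset /sl/ (2C), coda /v/ ok → phonotactically legal
[plu] — σ1 onset /pl/ (2C), coda /∅/ ok → phonotactically legal
[tur.tip] — σ1 onset /t/, coda /r/ ok; σ2 onset /t/, coda /p/ ok → phonotactically legal
[tti] — violates constraint 4: adjacent identical consonants /tt/ → phonotactically illegal
[lu.lde] — σ1 onset /l/, coda /∅/ ok; σ2 onset /ld/ (2C), coda /∅/ ok → phonotactically legal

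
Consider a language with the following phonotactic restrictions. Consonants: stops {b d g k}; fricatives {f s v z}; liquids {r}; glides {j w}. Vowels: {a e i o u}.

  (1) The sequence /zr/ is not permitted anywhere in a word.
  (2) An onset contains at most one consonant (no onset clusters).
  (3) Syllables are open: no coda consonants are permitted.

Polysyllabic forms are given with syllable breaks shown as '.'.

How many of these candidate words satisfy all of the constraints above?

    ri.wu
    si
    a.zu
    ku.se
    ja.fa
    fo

6

ri.wu — σ1 onset /r/, coda /∅/ ok; σ2 onset /w/, coda /∅/ ok → phonotactically legal
si — σ1 onset /s/, coda /∅/ ok → phonotactically legal
a.zu — σ1 onset /∅/, coda /∅/ ok; σ2 onset /z/, coda /∅/ ok → phonotactically legal
ku.se — σ1 onset /k/, coda /∅/ ok; σ2 onset /s/, coda /∅/ ok → phonotactically legal
ja.fa — σ1 onset /j/, coda /∅/ ok; σ2 onset /f/, coda /∅/ ok → phonotactically legal
fo — σ1 onset /f/, coda /∅/ ok → phonotactically legal
Phonotactically legal: ri.wu, si, a.zu, ku.se, ja.fa, fo → 6.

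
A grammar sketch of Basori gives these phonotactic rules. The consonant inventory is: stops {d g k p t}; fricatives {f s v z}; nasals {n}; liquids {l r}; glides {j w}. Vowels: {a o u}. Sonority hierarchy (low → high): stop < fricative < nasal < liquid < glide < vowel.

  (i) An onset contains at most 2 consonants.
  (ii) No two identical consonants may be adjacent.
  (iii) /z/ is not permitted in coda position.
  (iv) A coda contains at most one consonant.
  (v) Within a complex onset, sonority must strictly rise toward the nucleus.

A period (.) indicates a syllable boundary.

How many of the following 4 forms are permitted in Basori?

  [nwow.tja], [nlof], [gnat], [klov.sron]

[nwow.tja] — σ1 onset /nw/ (3→5 rises), coda /w/ ok; σ2 onset /tj/ (1→5 rises), coda /∅/ ok → permitted
[nlof] — σ1 onset /nl/ (3→4 rises), coda /f/ ok → permitted
[gnat] — σ1 onset /gn/ (1→3 rises), coda /t/ ok → permitted
[klov.sron] — σ1 onset /kl/ (1→4 rises), coda /v/ ok; σ2 onset /sr/ (2→4 rises), coda /n/ ok → permitted
Permitted: [nwow.tja], [nlof], [gnat], [klov.sron] → 4.

4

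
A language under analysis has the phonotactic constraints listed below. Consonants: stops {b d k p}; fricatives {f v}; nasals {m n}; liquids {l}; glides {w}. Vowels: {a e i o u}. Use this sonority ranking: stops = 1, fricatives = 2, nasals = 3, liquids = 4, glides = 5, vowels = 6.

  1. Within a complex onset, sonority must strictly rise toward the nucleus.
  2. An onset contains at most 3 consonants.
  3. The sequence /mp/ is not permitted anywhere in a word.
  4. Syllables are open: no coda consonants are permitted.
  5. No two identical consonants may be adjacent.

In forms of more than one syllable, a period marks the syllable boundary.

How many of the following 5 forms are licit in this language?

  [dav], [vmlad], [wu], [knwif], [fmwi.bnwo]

[dav] — violates constraint 4: syllable 1 coda /v/ has 1 consonant (> 0) → illicit
[vmlad] — violates constraint 4: syllable 1 coda /d/ has 1 consonant (> 0) → illicit
[wu] — σ1 onset /w/, coda /∅/ ok → licit
[knwif] — violates constraint 4: syllable 1 coda /f/ has 1 consonant (> 0) → illicit
[fmwi.bnwo] — σ1 onset /fmw/ (2→3→5 rises), coda /∅/ ok; σ2 onset /bnw/ (1→3→5 rises), coda /∅/ ok → licit
Licit: [wu], [fmwi.bnwo] → 2.

2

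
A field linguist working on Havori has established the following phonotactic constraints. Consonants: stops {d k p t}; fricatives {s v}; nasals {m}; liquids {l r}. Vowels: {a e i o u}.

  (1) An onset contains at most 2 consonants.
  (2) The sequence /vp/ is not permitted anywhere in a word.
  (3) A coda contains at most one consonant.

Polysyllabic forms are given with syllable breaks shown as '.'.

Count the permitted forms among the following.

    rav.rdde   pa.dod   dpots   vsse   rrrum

1

rav.rdde — violates constraint 1: syllable 2 onset /rdd/ has 3 consonants (> 2) → not permitted
pa.dod — σ1 onset /p/, coda /∅/ ok; σ2 onset /d/, coda /d/ ok → permitted
dpots — violates constraint 3: syllable 1 coda /ts/ has 2 consonants (> 1) → not permitted
vsse — violates constraint 1: syllable 1 onset /vss/ has 3 consonants (> 2) → not permitted
rrrum — violates constraint 1: syllable 1 onset /rrr/ has 3 consonants (> 2) → not permitted
Permitted: pa.dod → 1.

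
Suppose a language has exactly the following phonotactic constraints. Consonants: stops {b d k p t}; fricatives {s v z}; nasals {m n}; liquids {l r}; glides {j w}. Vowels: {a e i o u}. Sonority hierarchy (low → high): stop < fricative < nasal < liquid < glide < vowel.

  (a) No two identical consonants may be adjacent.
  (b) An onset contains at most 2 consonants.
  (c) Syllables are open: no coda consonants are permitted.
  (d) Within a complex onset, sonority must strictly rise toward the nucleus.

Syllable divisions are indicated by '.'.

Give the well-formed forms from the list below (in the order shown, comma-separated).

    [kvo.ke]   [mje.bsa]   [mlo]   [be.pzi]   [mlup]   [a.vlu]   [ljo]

[kvo.ke] — σ1 onset /kv/ (1→2 rises), coda /∅/ ok; σ2 onset /k/, coda /∅/ ok → well-formed
[mje.bsa] — σ1 onset /mj/ (3→5 rises), coda /∅/ ok; σ2 onset /bs/ (1→2 rises), coda /∅/ ok → well-formed
[mlo] — σ1 onset /ml/ (3→4 rises), coda /∅/ ok → well-formed
[be.pzi] — σ1 onset /b/, coda /∅/ ok; σ2 onset /pz/ (1→2 rises), coda /∅/ ok → well-formed
[mlup] — violates constraint (c): syllable 1 coda /p/ has 1 consonant (> 0) → ill-formed
[a.vlu] — σ1 onset /∅/, coda /∅/ ok; σ2 onset /vl/ (2→4 rises), coda /∅/ ok → well-formed
[ljo] — σ1 onset /lj/ (4→5 rises), coda /∅/ ok → well-formed

[kvo.ke], [mje.bsa], [mlo], [be.pzi], [a.vlu], [ljo]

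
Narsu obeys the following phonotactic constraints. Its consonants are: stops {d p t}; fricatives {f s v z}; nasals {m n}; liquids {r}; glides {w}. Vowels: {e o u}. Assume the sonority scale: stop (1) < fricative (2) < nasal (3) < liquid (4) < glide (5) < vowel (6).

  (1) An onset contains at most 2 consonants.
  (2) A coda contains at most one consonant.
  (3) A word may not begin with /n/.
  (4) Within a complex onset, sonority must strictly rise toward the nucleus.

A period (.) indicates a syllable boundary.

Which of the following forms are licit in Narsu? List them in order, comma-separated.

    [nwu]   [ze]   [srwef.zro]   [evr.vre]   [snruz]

[nwu] — violates constraint 3: word begins with /n/ → illicit
[ze] — σ1 onset /z/, coda /∅/ ok → licit
[srwef.zro] — violates constraint 1: syllable 1 onset /srw/ has 3 consonants (> 2) → illicit
[evr.vre] — violates constraint 2: syllable 1 coda /vr/ has 2 consonants (> 1) → illicit
[snruz] — violates constraint 1: syllable 1 onset /snr/ has 3 consonants (> 2) → illicit

[ze]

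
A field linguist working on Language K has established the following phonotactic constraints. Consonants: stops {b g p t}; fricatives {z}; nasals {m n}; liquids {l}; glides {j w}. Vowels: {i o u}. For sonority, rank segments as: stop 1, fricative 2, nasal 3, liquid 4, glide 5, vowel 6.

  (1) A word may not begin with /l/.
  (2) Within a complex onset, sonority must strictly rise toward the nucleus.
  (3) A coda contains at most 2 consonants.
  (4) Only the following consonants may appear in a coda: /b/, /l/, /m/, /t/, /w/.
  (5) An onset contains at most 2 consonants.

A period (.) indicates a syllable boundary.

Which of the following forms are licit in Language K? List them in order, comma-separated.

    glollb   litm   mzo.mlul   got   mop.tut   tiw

got, tiw

glollb — violates constraint 3: syllable 1 coda /llb/ has 3 consonants (> 2) → illicit
litm — violates constraint 1: word begins with /l/ → illicit
mzo.mlul — violates constraint 2: syllable 1 onset /mz/: /m/ (nasal, 3) → /z/ (fricative, 2) does not rise → illicit
got — σ1 onset /g/, coda /t/ ok → licit
mop.tut — violates constraint 4: syllable 1 coda contains /p/, which is not a licensed coda consonant → illicit
tiw — σ1 onset /t/, coda /w/ ok → licit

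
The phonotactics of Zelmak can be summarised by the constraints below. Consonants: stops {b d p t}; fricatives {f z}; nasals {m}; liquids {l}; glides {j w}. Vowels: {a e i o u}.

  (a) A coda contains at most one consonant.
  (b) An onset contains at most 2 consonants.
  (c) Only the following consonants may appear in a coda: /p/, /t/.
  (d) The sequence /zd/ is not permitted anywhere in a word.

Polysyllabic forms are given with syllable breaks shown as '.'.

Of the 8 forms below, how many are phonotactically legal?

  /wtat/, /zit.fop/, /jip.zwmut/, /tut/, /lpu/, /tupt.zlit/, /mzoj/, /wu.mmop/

5

/wtat/ — σ1 onset /wt/ (2C), coda /t/ ok → phonotactically legal
/zit.fop/ — σ1 onset /z/, coda /t/ ok; σ2 onset /f/, coda /p/ ok → phonotactically legal
/jip.zwmut/ — violates constraint (b): syllable 2 onset /zwm/ has 3 consonants (> 2) → phonotactically illegal
/tut/ — σ1 onset /t/, coda /t/ ok → phonotactically legal
/lpu/ — σ1 onset /lp/ (2C), coda /∅/ ok → phonotactically legal
/tupt.zlit/ — violates constraint (a): syllable 1 coda /pt/ has 2 consonants (> 1) → phonotactically illegal
/mzoj/ — violates constraint (c): syllable 1 coda contains /j/, which is not a licensed coda consonant → phonotactically illegal
/wu.mmop/ — σ1 onset /w/, coda /∅/ ok; σ2 onset /mm/ (2C), coda /p/ ok → phonotactically legal
Phonotactically legal: /wtat/, /zit.fop/, /tut/, /lpu/, /wu.mmop/ → 5.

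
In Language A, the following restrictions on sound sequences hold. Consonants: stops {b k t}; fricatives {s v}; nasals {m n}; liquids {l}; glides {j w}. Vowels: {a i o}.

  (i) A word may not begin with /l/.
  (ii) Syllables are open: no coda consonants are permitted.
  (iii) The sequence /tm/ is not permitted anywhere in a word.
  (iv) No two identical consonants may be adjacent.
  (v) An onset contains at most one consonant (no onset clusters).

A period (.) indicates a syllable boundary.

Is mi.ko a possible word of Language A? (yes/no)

mi.ko — σ1 onset /m/, coda /∅/ ok; σ2 onset /k/, coda /∅/ ok → permitted

yes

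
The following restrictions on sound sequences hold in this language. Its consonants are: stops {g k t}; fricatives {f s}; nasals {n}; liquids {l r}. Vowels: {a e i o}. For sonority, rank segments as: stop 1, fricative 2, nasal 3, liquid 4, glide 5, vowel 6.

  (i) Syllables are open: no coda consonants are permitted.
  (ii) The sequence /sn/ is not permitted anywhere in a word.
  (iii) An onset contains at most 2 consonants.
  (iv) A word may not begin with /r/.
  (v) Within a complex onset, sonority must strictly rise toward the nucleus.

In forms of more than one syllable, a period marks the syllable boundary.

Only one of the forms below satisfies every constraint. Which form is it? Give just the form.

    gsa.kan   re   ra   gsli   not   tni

tni

gsa.kan — violates constraint (i): syllable 2 coda /n/ has 1 consonant (> 0) → phonotactically illegal
re — violates constraint (iv): word begins with /r/ → phonotactically illegal
ra — violates constraint (iv): word begins with /r/ → phonotactically illegal
gsli — violates constraint (iii): syllable 1 onset /gsl/ has 3 consonants (> 2) → phonotactically illegal
not — violates constraint (i): syllable 1 coda /t/ has 1 consonant (> 0) → phonotactically illegal
tni — σ1 onset /tn/ (1→3 rises), coda /∅/ ok → phonotactically legal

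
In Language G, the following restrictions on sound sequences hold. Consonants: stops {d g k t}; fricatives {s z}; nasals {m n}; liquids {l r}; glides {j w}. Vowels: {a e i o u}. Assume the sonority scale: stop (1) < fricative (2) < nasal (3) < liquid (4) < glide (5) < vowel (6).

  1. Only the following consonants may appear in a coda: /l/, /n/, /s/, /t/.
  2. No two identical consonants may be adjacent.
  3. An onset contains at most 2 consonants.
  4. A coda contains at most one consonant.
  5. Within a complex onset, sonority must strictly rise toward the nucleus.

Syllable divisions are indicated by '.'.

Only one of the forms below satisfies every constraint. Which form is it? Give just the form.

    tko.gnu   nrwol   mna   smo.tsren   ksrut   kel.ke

tko.gnu — violates constraint 5: syllable 1 onset /tk/: /t/ (stop, 1) → /k/ (stop, 1) does not rise → phonotactically illegal
nrwol — violates constraint 3: syllable 1 onset /nrw/ has 3 consonants (> 2) → phonotactically illegal
mna — violates constraint 5: syllable 1 onset /mn/: /m/ (nasal, 3) → /n/ (nasal, 3) does not rise → phonotactically illegal
smo.tsren — violates constraint 3: syllable 2 onset /tsr/ has 3 consonants (> 2) → phonotactically illegal
ksrut — violates constraint 3: syllable 1 onset /ksr/ has 3 consonants (> 2) → phonotactically illegal
kel.ke — σ1 onset /k/, coda /l/ ok; σ2 onset /k/, coda /∅/ ok → phonotactically legal

kel.ke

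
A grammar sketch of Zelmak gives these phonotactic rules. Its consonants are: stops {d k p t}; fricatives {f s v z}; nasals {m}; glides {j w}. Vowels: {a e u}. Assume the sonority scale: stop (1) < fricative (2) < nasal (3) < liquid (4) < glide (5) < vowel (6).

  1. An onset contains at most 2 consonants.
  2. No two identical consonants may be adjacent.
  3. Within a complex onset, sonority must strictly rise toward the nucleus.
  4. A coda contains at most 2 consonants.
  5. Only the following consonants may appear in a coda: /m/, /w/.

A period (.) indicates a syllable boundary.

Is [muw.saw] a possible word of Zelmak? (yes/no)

[muw.saw] — σ1 onset /m/, coda /w/ ok; σ2 onset /s/, coda /w/ ok → licit

yes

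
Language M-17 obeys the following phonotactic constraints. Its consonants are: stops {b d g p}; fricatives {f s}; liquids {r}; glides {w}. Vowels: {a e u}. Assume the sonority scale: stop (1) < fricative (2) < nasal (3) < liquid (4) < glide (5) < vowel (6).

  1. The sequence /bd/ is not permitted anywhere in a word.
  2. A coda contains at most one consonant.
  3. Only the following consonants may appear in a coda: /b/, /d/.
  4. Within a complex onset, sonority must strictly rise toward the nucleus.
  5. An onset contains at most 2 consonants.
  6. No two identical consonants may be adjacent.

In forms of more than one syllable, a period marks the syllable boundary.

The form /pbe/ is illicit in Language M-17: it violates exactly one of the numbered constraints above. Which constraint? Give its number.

4

/pbe/: syllable 1 onset /pb/: /p/ (stop, 1) → /b/ (stop, 1) does not rise.
This is a violation of constraint 4: "Within a complex onset, sonority must strictly rise toward the nucleus."
The remaining constraints (1, 2, 3, 5, 6) are satisfied.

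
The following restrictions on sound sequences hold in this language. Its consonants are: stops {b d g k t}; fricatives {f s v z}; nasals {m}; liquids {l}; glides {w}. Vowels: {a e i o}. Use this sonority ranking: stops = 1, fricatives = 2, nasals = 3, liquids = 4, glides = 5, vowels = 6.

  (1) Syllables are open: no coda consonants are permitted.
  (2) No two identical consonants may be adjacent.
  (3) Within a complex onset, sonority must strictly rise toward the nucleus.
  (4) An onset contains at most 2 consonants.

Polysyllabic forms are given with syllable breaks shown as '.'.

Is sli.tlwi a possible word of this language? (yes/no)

sli.tlwi — violates constraint 4: syllable 2 onset /tlw/ has 3 consonants (> 2) → phonotactically illegal

no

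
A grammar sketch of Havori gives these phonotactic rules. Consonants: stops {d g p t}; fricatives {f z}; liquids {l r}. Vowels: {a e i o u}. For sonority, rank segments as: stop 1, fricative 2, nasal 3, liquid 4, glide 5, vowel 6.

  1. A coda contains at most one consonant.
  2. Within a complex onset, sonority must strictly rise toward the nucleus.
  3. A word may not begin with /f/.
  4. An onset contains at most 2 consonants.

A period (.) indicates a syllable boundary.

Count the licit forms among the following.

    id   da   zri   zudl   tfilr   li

id — σ1 onset /∅/, coda /d/ ok → licit
da — σ1 onset /d/, coda /∅/ ok → licit
zri — σ1 onset /zr/ (2→4 rises), coda /∅/ ok → licit
zudl — violates constraint 1: syllable 1 coda /dl/ has 2 consonants (> 1) → illicit
tfilr — violates constraint 1: syllable 1 coda /lr/ has 2 consonants (> 1) → illicit
li — σ1 onset /l/, coda /∅/ ok → licit
Licit: id, da, zri, li → 4.

4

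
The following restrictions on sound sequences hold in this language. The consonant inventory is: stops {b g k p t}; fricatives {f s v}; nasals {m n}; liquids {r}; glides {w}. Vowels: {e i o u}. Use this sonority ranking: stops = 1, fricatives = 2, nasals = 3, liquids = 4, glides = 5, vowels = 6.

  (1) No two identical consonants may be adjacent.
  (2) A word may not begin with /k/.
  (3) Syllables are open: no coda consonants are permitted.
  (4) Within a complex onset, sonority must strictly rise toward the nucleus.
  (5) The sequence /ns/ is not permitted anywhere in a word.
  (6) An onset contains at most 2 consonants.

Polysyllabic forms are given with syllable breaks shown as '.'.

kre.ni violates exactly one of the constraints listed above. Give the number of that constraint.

2

kre.ni: word begins with /k/.
This is a violation of constraint 2: "A word may not begin with /k/."
The remaining constraints (1, 3, 4, 5, 6) are satisfied.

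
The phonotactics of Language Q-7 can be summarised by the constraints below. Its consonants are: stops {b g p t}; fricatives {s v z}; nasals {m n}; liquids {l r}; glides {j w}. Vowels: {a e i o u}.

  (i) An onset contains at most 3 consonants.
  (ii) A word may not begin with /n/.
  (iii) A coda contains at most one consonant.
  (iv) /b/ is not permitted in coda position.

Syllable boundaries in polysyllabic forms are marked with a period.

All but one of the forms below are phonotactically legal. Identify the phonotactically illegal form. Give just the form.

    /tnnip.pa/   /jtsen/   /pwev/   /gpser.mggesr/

/tnnip.pa/ — σ1 onset /tnn/ (3C), coda /p/ ok; σ2 onset /p/, coda /∅/ ok → phonotactically legal
/jtsen/ — σ1 onset /jts/ (3C), coda /n/ ok → phonotactically legal
/pwev/ — σ1 onset /pw/ (2C), coda /v/ ok → phonotactically legal
/gpser.mggesr/ — violates constraint (iii): syllable 2 coda /sr/ has 2 consonants (> 1) → phonotactically illegal

/gpser.mggesr/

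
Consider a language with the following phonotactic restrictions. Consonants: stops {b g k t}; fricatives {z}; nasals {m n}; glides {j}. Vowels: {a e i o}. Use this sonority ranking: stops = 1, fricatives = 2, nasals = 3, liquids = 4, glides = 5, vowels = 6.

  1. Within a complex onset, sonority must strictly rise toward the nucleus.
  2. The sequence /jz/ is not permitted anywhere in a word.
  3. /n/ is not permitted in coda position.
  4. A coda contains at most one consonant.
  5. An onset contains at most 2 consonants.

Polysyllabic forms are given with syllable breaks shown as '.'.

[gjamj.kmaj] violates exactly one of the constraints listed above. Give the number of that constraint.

[gjamj.kmaj]: syllable 1 coda /mj/ has 2 consonants (> 1).
This is a violation of constraint 4: "A coda contains at most one consonant."
The remaining constraints (1, 2, 3, 5) are satisfied.

4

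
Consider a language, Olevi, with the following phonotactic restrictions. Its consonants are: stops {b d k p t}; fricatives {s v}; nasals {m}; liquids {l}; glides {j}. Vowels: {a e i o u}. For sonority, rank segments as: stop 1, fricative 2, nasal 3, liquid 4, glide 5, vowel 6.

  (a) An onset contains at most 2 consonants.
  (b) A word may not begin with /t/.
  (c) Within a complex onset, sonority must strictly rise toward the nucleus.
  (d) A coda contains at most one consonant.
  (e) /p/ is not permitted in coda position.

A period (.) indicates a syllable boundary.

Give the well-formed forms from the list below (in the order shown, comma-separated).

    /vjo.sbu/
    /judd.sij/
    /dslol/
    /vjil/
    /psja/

/vjil/

/vjo.sbu/ — violates constraint (c): syllable 2 onset /sb/: /s/ (fricative, 2) → /b/ (stop, 1) does not rise → ill-formed
/judd.sij/ — violates constraint (d): syllable 1 coda /dd/ has 2 consonants (> 1) → ill-formed
/dslol/ — violates constraint (a): syllable 1 onset /dsl/ has 3 consonants (> 2) → ill-formed
/vjil/ — σ1 onset /vj/ (2→5 rises), coda /l/ ok → well-formed
/psja/ — violates constraint (a): syllable 1 onset /psj/ has 3 consonants (> 2) → ill-formed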